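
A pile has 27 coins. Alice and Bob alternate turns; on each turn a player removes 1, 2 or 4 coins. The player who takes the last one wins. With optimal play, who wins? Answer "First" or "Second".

Second

Mark each pile size as W (mover wins) or L (mover loses):
i:   0  1  2  3  4  5  6  7  8  9 10 11 12 13 14 15 16 17 18 19 20 21 22 23 24 25 26 27
     L  W  W  L  W  W  L  W  W  L  W  W  L  W  W  L  W  W  L  W  W  L  W  W  L  W  W  L
Position 27 is L, so the second player wins.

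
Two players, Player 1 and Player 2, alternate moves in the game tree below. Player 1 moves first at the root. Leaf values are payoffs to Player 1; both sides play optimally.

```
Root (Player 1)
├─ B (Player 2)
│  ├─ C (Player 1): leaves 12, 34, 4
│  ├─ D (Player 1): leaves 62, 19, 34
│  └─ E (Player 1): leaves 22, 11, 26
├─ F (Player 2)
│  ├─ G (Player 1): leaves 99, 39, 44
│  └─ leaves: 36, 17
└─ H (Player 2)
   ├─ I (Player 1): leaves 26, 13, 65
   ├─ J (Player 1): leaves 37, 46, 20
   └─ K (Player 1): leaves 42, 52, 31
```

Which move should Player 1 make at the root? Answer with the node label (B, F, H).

H

C (Player 1): max(12, 34, 4) = 34
D (Player 1): max(62, 19, 34) = 62
E (Player 1): max(22, 11, 26) = 26
B (Player 2): min(34, 62, 26) = 26
G (Player 1): max(99, 39, 44) = 99
F (Player 2): min(99, 36, 17) = 17
I (Player 1): max(26, 13, 65) = 65
J (Player 1): max(37, 46, 20) = 46
K (Player 1): max(42, 52, 31) = 52
H (Player 2): min(65, 46, 52) = 46
Root (Player 1): max(26, 17, 46) = 46
Player 1 picks the child with the highest value: H (value 46).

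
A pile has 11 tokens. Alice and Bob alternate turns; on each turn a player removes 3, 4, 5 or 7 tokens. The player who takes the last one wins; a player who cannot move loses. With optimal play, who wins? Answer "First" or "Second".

Second

i:   0  1  2  3  4  5  6  7  8  9 10 11
     L  L  L  W  W  W  W  W  W  W  L  L
Position 11 is L, so the second player wins.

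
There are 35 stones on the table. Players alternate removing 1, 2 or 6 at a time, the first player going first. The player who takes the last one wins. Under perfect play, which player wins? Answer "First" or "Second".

W/L table (W = player to move can force a win):
i:   0  1  2  3  4  5  6  7  8  9 10 11 12 13 14 15 16 17 18 19 20 21 22 23 24 25 26 27 28 29 30 31 32 33 34 35
     L  W  W  L  W  W  W  L  W  W  L  W  W  W  L  W  W  L  W  W  W  L  W  W  L  W  W  W  L  W  W  L  W  W  W  L
Position 35 is L, so the second player wins.

Second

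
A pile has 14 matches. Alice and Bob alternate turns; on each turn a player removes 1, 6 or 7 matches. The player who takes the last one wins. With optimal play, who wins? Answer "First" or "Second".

Second

i:   0  1  2  3  4  5  6  7  8  9 10 11 12 13 14
     L  W  L  W  L  W  W  W  W  W  W  W  L  W  L
Position 14 is L, so the second player wins.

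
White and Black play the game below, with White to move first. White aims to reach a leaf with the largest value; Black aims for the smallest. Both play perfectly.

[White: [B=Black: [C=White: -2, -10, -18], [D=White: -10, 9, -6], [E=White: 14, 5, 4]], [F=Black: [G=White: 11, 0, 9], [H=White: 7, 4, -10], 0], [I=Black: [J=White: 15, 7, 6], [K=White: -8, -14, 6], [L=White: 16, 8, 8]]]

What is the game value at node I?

J: max(15, 7, 6) = 15
K: max(-8, -14, 6) = 6
L: max(16, 8, 8) = 16
I: min(15, 6, 16) = 6

6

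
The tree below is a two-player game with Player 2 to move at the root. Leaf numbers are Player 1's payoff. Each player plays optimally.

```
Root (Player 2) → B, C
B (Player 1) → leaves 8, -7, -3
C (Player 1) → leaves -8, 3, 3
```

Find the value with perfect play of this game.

3

B (Player 1): max(8, -7, -3) = 8
C (Player 1): max(-8, 3, 3) = 3
Root (Player 2): min(8, 3) = 3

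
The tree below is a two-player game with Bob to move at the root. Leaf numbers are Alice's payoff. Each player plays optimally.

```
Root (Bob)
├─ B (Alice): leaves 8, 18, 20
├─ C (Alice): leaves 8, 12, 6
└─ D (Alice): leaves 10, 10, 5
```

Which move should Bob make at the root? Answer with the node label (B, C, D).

B (Alice): max(8, 18, 20) = 20
C (Alice): max(8, 12, 6) = 12
D (Alice): max(10, 10, 5) = 10
Root (Bob): min(20, 12, 10) = 10
Bob picks the child with the lowest value: D (value 10).

D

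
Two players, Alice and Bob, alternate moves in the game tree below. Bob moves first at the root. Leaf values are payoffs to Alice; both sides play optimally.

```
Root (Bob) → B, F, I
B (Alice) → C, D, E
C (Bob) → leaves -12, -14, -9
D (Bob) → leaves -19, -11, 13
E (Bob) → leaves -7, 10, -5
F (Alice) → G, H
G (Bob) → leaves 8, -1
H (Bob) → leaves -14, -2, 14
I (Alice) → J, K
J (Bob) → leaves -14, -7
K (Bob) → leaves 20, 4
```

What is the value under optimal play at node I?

J: min(-14, -7) = -14
K: min(20, 4) = 4
I: max(-14, 4) = 4

4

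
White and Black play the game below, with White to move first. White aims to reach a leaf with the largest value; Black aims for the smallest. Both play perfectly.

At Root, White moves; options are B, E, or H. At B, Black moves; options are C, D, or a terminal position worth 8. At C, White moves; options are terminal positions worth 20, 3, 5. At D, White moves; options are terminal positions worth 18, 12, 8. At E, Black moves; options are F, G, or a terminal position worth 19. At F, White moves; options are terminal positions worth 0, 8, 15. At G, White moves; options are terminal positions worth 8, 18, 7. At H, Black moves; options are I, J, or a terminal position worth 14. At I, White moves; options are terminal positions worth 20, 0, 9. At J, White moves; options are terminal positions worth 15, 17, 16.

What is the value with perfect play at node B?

C: max(20, 3, 5) = 20
D: max(18, 12, 8) = 18
B: min(20, 18, 8) = 8

8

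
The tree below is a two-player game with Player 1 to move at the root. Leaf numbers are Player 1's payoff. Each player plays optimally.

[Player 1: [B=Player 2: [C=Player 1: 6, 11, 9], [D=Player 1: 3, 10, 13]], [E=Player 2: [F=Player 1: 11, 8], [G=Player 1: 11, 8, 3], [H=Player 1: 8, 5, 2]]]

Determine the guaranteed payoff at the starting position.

C (Player 1): max(6, 11, 9) = 11
D (Player 1): max(3, 10, 13) = 13
B (Player 2): min(11, 13) = 11
F (Player 1): max(11, 8) = 11
G (Player 1): max(11, 8, 3) = 11
H (Player 1): max(8, 5, 2) = 8
E (Player 2): min(11, 11, 8) = 8
Root (Player 1): max(11, 8) = 11

11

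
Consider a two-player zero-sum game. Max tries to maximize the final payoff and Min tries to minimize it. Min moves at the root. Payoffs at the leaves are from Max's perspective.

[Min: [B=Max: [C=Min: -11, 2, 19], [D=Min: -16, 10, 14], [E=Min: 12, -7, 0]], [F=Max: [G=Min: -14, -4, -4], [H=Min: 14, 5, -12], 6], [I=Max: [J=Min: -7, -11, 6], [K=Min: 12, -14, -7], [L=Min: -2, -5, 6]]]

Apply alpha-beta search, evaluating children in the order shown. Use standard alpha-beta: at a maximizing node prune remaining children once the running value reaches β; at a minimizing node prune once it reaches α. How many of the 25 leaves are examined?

22

C [α=-∞,β=+∞]: v=-11
D [α=-11,β=+∞]: v=-16 after child 1 ≤ α → α-cutoff, skip 2
E [α=-11,β=+∞]: v=-7
B [α=-∞,β=+∞]: v=-7
G [α=-∞,β=-7]: v=-14
H [α=-14,β=-7]: v=-12
F [α=-∞,β=-7]: v=6
J [α=-∞,β=-7]: v=-11
K [α=-11,β=-7]: v=-14 after child 2 ≤ α → α-cutoff, skip 1
L [α=-11,β=-7]: v=-5
I [α=-∞,β=-7]: v=-5
Root [α=-∞,β=+∞]: v=-7
Leaves evaluated: 22 of 25.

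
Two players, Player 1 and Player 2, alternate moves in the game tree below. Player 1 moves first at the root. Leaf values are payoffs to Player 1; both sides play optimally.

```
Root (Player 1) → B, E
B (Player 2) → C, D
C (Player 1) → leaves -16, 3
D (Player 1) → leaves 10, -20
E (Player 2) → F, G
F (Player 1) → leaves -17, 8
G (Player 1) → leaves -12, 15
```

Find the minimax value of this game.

C (Player 1): max(-16, 3) = 3
D (Player 1): max(10, -20) = 10
B (Player 2): min(3, 10) = 3
F (Player 1): max(-17, 8) = 8
G (Player 1): max(-12, 15) = 15
E (Player 2): min(8, 15) = 8
Root (Player 1): max(3, 8) = 8

8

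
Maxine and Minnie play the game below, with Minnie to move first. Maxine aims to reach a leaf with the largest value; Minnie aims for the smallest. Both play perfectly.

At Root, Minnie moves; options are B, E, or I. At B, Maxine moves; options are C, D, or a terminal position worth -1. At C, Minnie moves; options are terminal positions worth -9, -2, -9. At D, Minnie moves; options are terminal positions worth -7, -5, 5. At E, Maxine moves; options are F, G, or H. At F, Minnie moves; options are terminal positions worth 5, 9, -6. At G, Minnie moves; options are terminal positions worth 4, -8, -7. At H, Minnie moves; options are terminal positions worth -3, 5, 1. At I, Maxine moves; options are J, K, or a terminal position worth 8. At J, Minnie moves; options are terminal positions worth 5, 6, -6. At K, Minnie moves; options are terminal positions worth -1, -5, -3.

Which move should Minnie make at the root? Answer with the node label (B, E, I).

C (Minnie): min(-9, -2, -9) = -9
D (Minnie): min(-7, -5, 5) = -7
B (Maxine): max(-9, -7, -1) = -1
F (Minnie): min(5, 9, -6) = -6
G (Minnie): min(4, -8, -7) = -8
H (Minnie): min(-3, 5, 1) = -3
E (Maxine): max(-6, -8, -3) = -3
J (Minnie): min(5, 6, -6) = -6
K (Minnie): min(-1, -5, -3) = -5
I (Maxine): max(-6, -5, 8) = 8
Root (Minnie): min(-1, -3, 8) = -3
Minnie picks the child with the lowest value: E (value -3).

E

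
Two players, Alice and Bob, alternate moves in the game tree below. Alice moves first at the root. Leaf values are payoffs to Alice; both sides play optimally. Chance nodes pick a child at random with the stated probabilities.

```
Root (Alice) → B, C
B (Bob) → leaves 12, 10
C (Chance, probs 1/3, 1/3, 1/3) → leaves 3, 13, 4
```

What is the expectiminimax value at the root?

B (Bob): min(12, 10) = 10
C (Chance): 1/3·3 + 1/3·13 + 1/3·4 = 6.67
Root (Alice): max(10, 6.67) = 10

10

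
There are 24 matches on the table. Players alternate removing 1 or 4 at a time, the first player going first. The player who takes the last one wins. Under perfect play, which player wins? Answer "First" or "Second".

i:   0  1  2  3  4  5  6  7  8  9 10 11 12 13 14 15 16 17 18 19 20 21 22 23 24
     L  W  L  W  W  L  W  L  W  W  L  W  L  W  W  L  W  L  W  W  L  W  L  W  W
Position 24 is W, so the first player wins.

First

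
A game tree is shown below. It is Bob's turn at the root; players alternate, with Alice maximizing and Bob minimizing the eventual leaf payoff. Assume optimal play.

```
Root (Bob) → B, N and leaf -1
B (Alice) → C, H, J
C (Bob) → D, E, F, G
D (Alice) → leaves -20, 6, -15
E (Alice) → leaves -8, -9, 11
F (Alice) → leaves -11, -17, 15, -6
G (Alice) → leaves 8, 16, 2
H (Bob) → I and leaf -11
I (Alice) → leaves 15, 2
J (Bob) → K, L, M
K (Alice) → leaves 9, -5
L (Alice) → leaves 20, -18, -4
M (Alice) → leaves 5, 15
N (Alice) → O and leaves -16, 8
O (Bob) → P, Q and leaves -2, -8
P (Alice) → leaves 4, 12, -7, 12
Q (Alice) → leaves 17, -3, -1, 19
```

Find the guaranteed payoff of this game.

D (Alice): max(-20, 6, -15) = 6
E (Alice): max(-8, -9, 11) = 11
F (Alice): max(-11, -17, 15, -6) = 15
G (Alice): max(8, 16, 2) = 16
C (Bob): min(6, 11, 15, 16) = 6
I (Alice): max(15, 2) = 15
H (Bob): min(15, -11) = -11
K (Alice): max(9, -5) = 9
L (Alice): max(20, -18, -4) = 20
M (Alice): max(5, 15) = 15
J (Bob): min(9, 20, 15) = 9
B (Alice): max(6, -11, 9) = 9
P (Alice): max(4, 12, -7, 12) = 12
Q (Alice): max(17, -3, -1, 19) = 19
O (Bob): min(12, 19, -2, -8) = -8
N (Alice): max(-8, -16, 8) = 8
Root (Bob): min(9, 8, -1) = -1

-1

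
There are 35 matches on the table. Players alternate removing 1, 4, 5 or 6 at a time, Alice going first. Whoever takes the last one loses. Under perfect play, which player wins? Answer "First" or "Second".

Compute winning (W) and losing (L) positions by backward induction:
i:   0  1  2  3  4  5  6  7  8  9 10 11 12 13 14 15 16 17 18 19 20 21 22 23 24 25 26 27 28 29 30 31 32 33 34 35
     W  L  W  L  W  W  W  W  W  W  L  W  L  W  W  W  W  W  W  L  W  L  W  W  W  W  W  W  L  W  L  W  W  W  W  W
Position 35 is W, so the first player wins.

First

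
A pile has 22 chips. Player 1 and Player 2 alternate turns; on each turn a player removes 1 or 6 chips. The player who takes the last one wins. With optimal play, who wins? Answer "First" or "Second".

First

i:   0  1  2  3  4  5  6  7  8  9 10 11 12 13 14 15 16 17 18 19 20 21 22
     L  W  L  W  L  W  W  L  W  L  W  L  W  W  L  W  L  W  L  W  W  L  W
Position 22 is W, so the first player wins.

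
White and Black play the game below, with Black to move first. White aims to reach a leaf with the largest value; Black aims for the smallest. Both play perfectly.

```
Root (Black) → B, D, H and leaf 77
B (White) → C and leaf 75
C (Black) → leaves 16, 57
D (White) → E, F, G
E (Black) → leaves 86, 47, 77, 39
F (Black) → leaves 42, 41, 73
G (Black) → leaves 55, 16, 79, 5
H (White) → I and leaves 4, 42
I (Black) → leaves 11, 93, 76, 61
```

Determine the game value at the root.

C (Black): min(16, 57) = 16
B (White): max(16, 75) = 75
E (Black): min(86, 47, 77, 39) = 39
F (Black): min(42, 41, 73) = 41
G (Black): min(55, 16, 79, 5) = 5
D (White): max(39, 41, 5) = 41
I (Black): min(11, 93, 76, 61) = 11
H (White): max(11, 4, 42) = 42
Root (Black): min(75, 41, 42, 77) = 41

41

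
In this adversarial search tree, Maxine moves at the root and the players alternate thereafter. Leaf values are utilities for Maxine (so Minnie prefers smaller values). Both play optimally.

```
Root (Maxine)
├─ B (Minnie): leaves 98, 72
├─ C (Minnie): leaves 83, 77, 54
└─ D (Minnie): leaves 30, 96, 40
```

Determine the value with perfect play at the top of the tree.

72

B (Minnie): min(98, 72) = 72
C (Minnie): min(83, 77, 54) = 54
D (Minnie): min(30, 96, 40) = 30
Root (Maxine): max(72, 54, 30) = 72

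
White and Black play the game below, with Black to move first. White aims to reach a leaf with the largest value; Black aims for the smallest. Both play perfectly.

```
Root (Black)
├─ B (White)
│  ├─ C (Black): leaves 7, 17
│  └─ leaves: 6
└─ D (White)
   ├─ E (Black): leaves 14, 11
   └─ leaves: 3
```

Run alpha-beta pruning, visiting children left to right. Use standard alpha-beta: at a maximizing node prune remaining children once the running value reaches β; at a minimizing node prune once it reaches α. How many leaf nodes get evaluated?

C [α=-∞,β=+∞]: v=7
B [α=-∞,β=+∞]: v=7
E [α=-∞,β=7]: v=11
D [α=-∞,β=7]: v=11 after child 1 ≥ β → β-cutoff, skip 1
Root [α=-∞,β=+∞]: v=7
Leaves evaluated: 5 of 6.

5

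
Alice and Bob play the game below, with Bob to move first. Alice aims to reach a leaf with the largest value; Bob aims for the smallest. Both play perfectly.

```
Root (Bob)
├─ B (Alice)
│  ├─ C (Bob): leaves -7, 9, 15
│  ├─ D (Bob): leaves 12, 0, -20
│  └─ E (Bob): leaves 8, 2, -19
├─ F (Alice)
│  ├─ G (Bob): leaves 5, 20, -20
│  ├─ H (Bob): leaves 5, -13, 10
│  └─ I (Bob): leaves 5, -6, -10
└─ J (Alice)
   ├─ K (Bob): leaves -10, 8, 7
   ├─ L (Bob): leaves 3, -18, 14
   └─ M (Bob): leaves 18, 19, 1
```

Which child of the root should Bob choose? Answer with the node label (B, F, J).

F

C (Bob): min(-7, 9, 15) = -7
D (Bob): min(12, 0, -20) = -20
E (Bob): min(8, 2, -19) = -19
B (Alice): max(-7, -20, -19) = -7
G (Bob): min(5, 20, -20) = -20
H (Bob): min(5, -13, 10) = -13
I (Bob): min(5, -6, -10) = -10
F (Alice): max(-20, -13, -10) = -10
K (Bob): min(-10, 8, 7) = -10
L (Bob): min(3, -18, 14) = -18
M (Bob): min(18, 19, 1) = 1
J (Alice): max(-10, -18, 1) = 1
Root (Bob): min(-7, -10, 1) = -10
Bob picks the child with the lowest value: F (value -10).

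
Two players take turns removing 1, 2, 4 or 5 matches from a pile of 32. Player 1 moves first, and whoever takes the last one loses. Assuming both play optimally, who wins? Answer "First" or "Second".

Compute winning (W) and losing (L) positions by backward induction:
i:   0  1  2  3  4  5  6  7  8  9 10 11 12 13 14 15 16 17 18 19 20 21 22 23 24 25 26 27 28 29 30 31 32
     W  L  W  W  L  W  W  L  W  W  L  W  W  L  W  W  L  W  W  L  W  W  L  W  W  L  W  W  L  W  W  L  W
Position 32 is W, so the first player wins.

First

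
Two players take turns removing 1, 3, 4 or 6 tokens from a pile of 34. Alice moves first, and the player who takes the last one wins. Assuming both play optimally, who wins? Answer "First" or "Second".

Positions where the player to move wins (W) vs loses (L):
i:   0  1  2  3  4  5  6  7  8  9 10 11 12 13 14 15 16 17 18 19 20 21 22 23 24 25 26 27 28 29 30 31 32 33 34
     L  W  L  W  W  W  W  L  W  L  W  W  W  W  L  W  L  W  W  W  W  L  W  L  W  W  W  W  L  W  L  W  W  W  W
Position 34 is W, so the first player wins.

First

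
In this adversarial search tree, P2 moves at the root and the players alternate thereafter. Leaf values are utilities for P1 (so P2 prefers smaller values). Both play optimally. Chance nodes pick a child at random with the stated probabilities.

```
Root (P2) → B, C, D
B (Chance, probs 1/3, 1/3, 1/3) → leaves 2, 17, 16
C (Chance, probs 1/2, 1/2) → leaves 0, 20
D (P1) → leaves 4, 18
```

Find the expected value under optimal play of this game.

10

B (Chance): 1/3·2 + 1/3·17 + 1/3·16 = 11.67
C (Chance): 1/2·0 + 1/2·20 = 10
D (P1): max(4, 18) = 18
Root (P2): min(11.67, 10, 18) = 10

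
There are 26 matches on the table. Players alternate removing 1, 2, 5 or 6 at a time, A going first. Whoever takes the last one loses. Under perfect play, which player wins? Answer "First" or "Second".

First

Compute winning (W) and losing (L) positions by backward induction:
i:   0  1  2  3  4  5  6  7  8  9 10 11 12 13 14 15 16 17 18 19 20 21 22 23 24 25 26
     W  L  W  W  L  W  W  W  L  W  W  L  W  W  W  L  W  W  L  W  W  W  L  W  W  L  W
Position 26 is W, so the first player wins.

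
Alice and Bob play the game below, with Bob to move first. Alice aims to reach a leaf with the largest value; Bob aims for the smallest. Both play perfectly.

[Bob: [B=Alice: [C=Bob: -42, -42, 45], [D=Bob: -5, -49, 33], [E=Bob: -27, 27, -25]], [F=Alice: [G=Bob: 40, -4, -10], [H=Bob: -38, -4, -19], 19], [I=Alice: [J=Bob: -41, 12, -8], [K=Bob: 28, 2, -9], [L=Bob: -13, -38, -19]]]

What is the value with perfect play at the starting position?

-27

C (Bob): min(-42, -42, 45) = -42
D (Bob): min(-5, -49, 33) = -49
E (Bob): min(-27, 27, -25) = -27
B (Alice): max(-42, -49, -27) = -27
G (Bob): min(40, -4, -10) = -10
H (Bob): min(-38, -4, -19) = -38
F (Alice): max(-10, -38, 19) = 19
J (Bob): min(-41, 12, -8) = -41
K (Bob): min(28, 2, -9) = -9
L (Bob): min(-13, -38, -19) = -38
I (Alice): max(-41, -9, -38) = -9
Root (Bob): min(-27, 19, -9) = -27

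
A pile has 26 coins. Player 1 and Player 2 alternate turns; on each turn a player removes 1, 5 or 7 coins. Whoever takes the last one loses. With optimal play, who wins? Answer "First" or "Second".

First

W/L table (W = player to move can force a win):
i:   0  1  2  3  4  5  6  7  8  9 10 11 12 13 14 15 16 17 18 19 20 21 22 23 24 25 26
     W  L  W  L  W  L  W  L  W  L  W  L  W  L  W  L  W  L  W  L  W  L  W  L  W  L  W
Position 26 is W, so the first player wins.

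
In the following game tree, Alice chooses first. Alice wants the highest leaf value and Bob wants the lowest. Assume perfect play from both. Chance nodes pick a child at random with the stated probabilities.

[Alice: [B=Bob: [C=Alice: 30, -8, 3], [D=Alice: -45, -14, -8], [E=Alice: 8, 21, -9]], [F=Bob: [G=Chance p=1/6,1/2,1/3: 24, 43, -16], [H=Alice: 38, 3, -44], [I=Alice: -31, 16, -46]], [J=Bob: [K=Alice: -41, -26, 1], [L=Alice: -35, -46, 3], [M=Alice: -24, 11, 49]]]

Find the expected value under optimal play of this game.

C (Alice): max(30, -8, 3) = 30
D (Alice): max(-45, -14, -8) = -8
E (Alice): max(8, 21, -9) = 21
B (Bob): min(30, -8, 21) = -8
G (Chance): 1/6·24 + 1/2·43 + 1/3·-16 = 20.17
H (Alice): max(38, 3, -44) = 38
I (Alice): max(-31, 16, -46) = 16
F (Bob): min(20.17, 38, 16) = 16
K (Alice): max(-41, -26, 1) = 1
L (Alice): max(-35, -46, 3) = 3
M (Alice): max(-24, 11, 49) = 49
J (Bob): min(1, 3, 49) = 1
Root (Alice): max(-8, 16, 1) = 16

16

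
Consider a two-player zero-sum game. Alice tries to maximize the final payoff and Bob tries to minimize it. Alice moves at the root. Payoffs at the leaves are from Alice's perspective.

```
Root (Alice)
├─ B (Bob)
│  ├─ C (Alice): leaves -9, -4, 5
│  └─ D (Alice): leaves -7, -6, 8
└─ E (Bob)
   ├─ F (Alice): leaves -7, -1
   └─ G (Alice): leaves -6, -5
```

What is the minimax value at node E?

F: max(-7, -1) = -1
G: max(-6, -5) = -5
E: min(-1, -5) = -5

-5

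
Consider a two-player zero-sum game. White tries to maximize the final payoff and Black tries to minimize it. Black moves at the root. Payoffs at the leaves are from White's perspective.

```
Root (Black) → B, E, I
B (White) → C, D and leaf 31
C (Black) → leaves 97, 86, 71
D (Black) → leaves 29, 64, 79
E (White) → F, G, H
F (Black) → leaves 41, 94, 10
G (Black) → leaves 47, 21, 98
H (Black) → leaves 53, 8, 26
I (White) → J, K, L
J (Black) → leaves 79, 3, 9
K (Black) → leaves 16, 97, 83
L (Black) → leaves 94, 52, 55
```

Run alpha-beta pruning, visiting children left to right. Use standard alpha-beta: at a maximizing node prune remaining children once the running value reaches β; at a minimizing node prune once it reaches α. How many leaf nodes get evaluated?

C [α=-∞,β=+∞]: v=71
D [α=71,β=+∞]: v=29 after child 1 ≤ α → α-cutoff, skip 2
B [α=-∞,β=+∞]: v=71
F [α=-∞,β=71]: v=10
G [α=10,β=71]: v=21
H [α=21,β=71]: v=8 after child 2 ≤ α → α-cutoff, skip 1
E [α=-∞,β=71]: v=21
J [α=-∞,β=21]: v=3
K [α=3,β=21]: v=16
L [α=16,β=21]: v=52
I [α=-∞,β=21]: v=52
Root [α=-∞,β=+∞]: v=21
Leaves evaluated: 22 of 25.

22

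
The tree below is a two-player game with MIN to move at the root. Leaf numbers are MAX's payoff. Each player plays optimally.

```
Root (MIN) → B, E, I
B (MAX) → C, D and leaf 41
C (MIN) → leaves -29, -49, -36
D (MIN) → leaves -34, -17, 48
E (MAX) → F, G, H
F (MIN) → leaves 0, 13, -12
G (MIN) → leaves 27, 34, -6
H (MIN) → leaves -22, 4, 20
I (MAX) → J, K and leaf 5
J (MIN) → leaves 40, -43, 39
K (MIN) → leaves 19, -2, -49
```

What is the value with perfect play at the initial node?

-6

C (MIN): min(-29, -49, -36) = -49
D (MIN): min(-34, -17, 48) = -34
B (MAX): max(-49, -34, 41) = 41
F (MIN): min(0, 13, -12) = -12
G (MIN): min(27, 34, -6) = -6
H (MIN): min(-22, 4, 20) = -22
E (MAX): max(-12, -6, -22) = -6
J (MIN): min(40, -43, 39) = -43
K (MIN): min(19, -2, -49) = -49
I (MAX): max(-43, -49, 5) = 5
Root (MIN): min(41, -6, 5) = -6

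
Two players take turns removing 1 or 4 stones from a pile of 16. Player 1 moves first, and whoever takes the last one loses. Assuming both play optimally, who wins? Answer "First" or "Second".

Second

Positions where the player to move wins (W) vs loses (L):
i:   0  1  2  3  4  5  6  7  8  9 10 11 12 13 14 15 16
     W  L  W  L  W  W  L  W  L  W  W  L  W  L  W  W  L
Position 16 is L, so the second player wins.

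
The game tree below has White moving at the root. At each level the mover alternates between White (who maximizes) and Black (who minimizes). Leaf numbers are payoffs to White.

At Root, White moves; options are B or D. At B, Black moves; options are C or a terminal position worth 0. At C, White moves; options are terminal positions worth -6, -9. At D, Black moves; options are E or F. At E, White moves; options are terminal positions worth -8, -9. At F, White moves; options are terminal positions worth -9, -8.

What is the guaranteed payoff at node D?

E: max(-8, -9) = -8
F: max(-9, -8) = -8
D: min(-8, -8) = -8

-8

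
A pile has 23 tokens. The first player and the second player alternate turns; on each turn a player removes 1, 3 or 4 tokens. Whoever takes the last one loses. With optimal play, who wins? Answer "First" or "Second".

First

W/L table (W = player to move can force a win):
i:   0  1  2  3  4  5  6  7  8  9 10 11 12 13 14 15 16 17 18 19 20 21 22 23
     W  L  W  L  W  W  W  W  L  W  L  W  W  W  W  L  W  L  W  W  W  W  L  W
Position 23 is W, so the first player wins.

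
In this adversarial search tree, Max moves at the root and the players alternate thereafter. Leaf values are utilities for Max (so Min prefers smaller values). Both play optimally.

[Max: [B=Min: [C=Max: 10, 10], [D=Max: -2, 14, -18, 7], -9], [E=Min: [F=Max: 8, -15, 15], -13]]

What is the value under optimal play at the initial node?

-9

C (Max): max(10, 10) = 10
D (Max): max(-2, 14, -18, 7) = 14
B (Min): min(10, 14, -9) = -9
F (Max): max(8, -15, 15) = 15
E (Min): min(15, -13) = -13
Root (Max): max(-9, -13) = -9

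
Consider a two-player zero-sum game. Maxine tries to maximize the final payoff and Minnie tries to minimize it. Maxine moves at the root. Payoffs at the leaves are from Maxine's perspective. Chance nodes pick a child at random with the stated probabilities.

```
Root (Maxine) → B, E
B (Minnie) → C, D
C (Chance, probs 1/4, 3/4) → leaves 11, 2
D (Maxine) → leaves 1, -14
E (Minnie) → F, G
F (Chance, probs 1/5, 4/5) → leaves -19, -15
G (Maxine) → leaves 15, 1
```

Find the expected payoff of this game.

1

C (Chance): 1/4·11 + 3/4·2 = 4.25
D (Maxine): max(1, -14) = 1
B (Minnie): min(4.25, 1) = 1
F (Chance): 1/5·-19 + 4/5·-15 = -15.8
G (Maxine): max(15, 1) = 15
E (Minnie): min(-15.8, 15) = -15.8
Root (Maxine): max(1, -15.8) = 1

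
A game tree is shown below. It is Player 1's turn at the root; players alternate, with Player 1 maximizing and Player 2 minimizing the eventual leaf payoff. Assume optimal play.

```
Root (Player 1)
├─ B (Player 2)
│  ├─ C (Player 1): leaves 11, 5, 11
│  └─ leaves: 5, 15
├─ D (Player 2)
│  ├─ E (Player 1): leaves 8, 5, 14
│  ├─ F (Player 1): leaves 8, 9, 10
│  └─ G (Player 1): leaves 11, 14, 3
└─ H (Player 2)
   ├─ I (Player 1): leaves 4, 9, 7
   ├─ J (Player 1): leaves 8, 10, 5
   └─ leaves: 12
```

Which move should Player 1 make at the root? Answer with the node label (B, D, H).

D

C (Player 1): max(11, 5, 11) = 11
B (Player 2): min(11, 5, 15) = 5
E (Player 1): max(8, 5, 14) = 14
F (Player 1): max(8, 9, 10) = 10
G (Player 1): max(11, 14, 3) = 14
D (Player 2): min(14, 10, 14) = 10
I (Player 1): max(4, 9, 7) = 9
J (Player 1): max(8, 10, 5) = 10
H (Player 2): min(9, 10, 12) = 9
Root (Player 1): max(5, 10, 9) = 10
Player 1 picks the child with the highest value: D (value 10).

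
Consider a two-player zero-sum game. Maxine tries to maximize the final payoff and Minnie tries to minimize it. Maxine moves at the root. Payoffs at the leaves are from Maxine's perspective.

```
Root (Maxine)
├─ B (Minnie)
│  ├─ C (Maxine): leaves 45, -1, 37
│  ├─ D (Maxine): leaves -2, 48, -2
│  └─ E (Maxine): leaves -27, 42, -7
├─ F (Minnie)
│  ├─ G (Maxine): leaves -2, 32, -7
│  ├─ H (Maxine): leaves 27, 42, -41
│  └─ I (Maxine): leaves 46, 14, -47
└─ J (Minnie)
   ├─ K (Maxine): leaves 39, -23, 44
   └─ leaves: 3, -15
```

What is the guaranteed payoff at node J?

K: max(39, -23, 44) = 44
J: min(44, 3, -15) = -15

-15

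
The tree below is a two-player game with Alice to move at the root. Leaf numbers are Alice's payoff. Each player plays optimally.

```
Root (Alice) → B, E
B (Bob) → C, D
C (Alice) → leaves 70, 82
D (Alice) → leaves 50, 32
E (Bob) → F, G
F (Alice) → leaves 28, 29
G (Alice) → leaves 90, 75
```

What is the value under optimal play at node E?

F: max(28, 29) = 29
G: max(90, 75) = 90
E: min(29, 90) = 29

29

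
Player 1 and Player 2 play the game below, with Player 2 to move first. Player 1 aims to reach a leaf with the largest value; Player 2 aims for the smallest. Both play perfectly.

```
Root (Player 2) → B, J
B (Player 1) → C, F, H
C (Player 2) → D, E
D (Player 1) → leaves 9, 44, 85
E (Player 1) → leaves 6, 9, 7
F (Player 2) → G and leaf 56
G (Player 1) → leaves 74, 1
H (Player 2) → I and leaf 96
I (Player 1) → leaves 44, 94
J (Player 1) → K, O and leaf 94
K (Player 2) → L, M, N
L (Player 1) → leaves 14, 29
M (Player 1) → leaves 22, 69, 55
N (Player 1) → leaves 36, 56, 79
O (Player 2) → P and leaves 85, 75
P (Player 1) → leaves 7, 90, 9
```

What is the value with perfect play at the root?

D (Player 1): max(9, 44, 85) = 85
E (Player 1): max(6, 9, 7) = 9
C (Player 2): min(85, 9) = 9
G (Player 1): max(74, 1) = 74
F (Player 2): min(74, 56) = 56
I (Player 1): max(44, 94) = 94
H (Player 2): min(94, 96) = 94
B (Player 1): max(9, 56, 94) = 94
L (Player 1): max(14, 29) = 29
M (Player 1): max(22, 69, 55) = 69
N (Player 1): max(36, 56, 79) = 79
K (Player 2): min(29, 69, 79) = 29
P (Player 1): max(7, 90, 9) = 90
O (Player 2): min(90, 85, 75) = 75
J (Player 1): max(29, 75, 94) = 94
Root (Player 2): min(94, 94) = 94

94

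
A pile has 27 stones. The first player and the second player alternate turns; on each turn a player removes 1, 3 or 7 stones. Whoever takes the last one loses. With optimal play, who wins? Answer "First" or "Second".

Mark each pile size as W (mover wins) or L (mover loses):
i:   0  1  2  3  4  5  6  7  8  9 10 11 12 13 14 15 16 17 18 19 20 21 22 23 24 25 26 27
     W  L  W  L  W  L  W  L  W  L  W  L  W  L  W  L  W  L  W  L  W  L  W  L  W  L  W  L
Position 27 is L, so the second player wins.

Second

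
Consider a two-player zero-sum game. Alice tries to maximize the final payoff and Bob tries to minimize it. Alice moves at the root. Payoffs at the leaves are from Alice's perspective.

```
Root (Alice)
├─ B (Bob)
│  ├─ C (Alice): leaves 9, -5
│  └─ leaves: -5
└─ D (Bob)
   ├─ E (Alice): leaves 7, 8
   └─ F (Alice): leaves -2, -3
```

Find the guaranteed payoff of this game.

C (Alice): max(9, -5) = 9
B (Bob): min(9, -5) = -5
E (Alice): max(7, 8) = 8
F (Alice): max(-2, -3) = -2
D (Bob): min(8, -2) = -2
Root (Alice): max(-5, -2) = -2

-2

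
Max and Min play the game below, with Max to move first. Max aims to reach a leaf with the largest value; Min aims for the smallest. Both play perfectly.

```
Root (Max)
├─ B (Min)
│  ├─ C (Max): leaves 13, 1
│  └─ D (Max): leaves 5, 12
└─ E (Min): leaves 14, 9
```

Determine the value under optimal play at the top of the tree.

C (Max): max(13, 1) = 13
D (Max): max(5, 12) = 12
B (Min): min(13, 12) = 12
E (Min): min(14, 9) = 9
Root (Max): max(12, 9) = 12

12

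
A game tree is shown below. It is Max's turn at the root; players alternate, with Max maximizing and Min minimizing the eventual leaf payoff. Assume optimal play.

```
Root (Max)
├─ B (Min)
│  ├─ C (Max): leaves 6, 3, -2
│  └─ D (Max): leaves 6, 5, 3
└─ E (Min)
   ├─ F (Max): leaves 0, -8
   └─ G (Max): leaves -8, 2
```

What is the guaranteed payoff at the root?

6

C (Max): max(6, 3, -2) = 6
D (Max): max(6, 5, 3) = 6
B (Min): min(6, 6) = 6
F (Max): max(0, -8) = 0
G (Max): max(-8, 2) = 2
E (Min): min(0, 2) = 0
Root (Max): max(6, 0) = 6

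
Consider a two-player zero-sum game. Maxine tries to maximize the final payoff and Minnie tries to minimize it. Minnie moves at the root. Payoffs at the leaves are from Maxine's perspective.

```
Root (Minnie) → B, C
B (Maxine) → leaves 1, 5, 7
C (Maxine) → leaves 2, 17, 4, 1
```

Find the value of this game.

B (Maxine): max(1, 5, 7) = 7
C (Maxine): max(2, 17, 4, 1) = 17
Root (Minnie): min(7, 17) = 7

7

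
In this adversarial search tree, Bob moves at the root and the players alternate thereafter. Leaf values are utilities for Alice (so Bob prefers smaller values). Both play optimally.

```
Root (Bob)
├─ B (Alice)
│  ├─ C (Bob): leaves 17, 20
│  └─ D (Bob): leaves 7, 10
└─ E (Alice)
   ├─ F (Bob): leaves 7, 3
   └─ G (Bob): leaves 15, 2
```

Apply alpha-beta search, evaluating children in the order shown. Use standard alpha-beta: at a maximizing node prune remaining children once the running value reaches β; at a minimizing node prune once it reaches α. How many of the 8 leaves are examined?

7

C [α=-∞,β=+∞]: v=17
D [α=17,β=+∞]: v=7 after child 1 ≤ α → α-cutoff, skip 1
B [α=-∞,β=+∞]: v=17
F [α=-∞,β=17]: v=3
G [α=3,β=17]: v=2
E [α=-∞,β=17]: v=3
Root [α=-∞,β=+∞]: v=3
Leaves evaluated: 7 of 8.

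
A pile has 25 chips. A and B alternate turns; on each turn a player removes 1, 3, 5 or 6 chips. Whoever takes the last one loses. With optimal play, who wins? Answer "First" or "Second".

Second

i:   0  1  2  3  4  5  6  7  8  9 10 11 12 13 14 15 16 17 18 19 20 21 22 23 24 25
     W  L  W  L  W  L  W  W  W  W  W  W  L  W  L  W  L  W  W  W  W  W  W  L  W  L
Position 25 is L, so the second player wins.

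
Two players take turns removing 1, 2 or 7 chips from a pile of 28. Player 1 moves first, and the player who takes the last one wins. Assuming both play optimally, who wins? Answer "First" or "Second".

Mark each pile size as W (mover wins) or L (mover loses):
i:   0  1  2  3  4  5  6  7  8  9 10 11 12 13 14 15 16 17 18 19 20 21 22 23 24 25 26 27 28
     L  W  W  L  W  W  L  W  W  L  W  W  L  W  W  L  W  W  L  W  W  L  W  W  L  W  W  L  W
Position 28 is W, so the first player wins.

First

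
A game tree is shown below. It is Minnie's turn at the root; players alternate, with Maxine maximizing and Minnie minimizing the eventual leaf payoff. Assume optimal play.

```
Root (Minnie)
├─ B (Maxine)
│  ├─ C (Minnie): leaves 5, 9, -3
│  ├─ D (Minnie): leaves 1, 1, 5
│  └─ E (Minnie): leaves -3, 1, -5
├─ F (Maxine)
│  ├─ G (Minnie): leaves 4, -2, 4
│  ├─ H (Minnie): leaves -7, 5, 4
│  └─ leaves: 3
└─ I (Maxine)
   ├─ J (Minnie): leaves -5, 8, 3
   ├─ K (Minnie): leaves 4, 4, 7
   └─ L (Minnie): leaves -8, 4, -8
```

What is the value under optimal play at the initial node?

1

C (Minnie): min(5, 9, -3) = -3
D (Minnie): min(1, 1, 5) = 1
E (Minnie): min(-3, 1, -5) = -5
B (Maxine): max(-3, 1, -5) = 1
G (Minnie): min(4, -2, 4) = -2
H (Minnie): min(-7, 5, 4) = -7
F (Maxine): max(-2, -7, 3) = 3
J (Minnie): min(-5, 8, 3) = -5
K (Minnie): min(4, 4, 7) = 4
L (Minnie): min(-8, 4, -8) = -8
I (Maxine): max(-5, 4, -8) = 4
Root (Minnie): min(1, 3, 4) = 1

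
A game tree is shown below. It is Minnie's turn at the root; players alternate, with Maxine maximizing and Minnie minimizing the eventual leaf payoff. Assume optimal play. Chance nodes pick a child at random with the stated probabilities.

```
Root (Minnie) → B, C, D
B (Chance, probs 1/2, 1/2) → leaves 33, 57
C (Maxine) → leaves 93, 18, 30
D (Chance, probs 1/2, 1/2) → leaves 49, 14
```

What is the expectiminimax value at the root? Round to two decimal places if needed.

B (Chance): 1/2·33 + 1/2·57 = 45
C (Maxine): max(93, 18, 30) = 93
D (Chance): 1/2·49 + 1/2·14 = 31.5
Root (Minnie): min(45, 93, 31.5) = 31.5

31.5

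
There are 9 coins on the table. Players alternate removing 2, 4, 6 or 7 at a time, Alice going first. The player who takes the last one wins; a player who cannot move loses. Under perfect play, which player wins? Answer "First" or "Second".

Compute winning (W) and losing (L) positions by backward induction:
i:   0  1  2  3  4  5  6  7  8  9
     L  L  W  W  W  W  W  W  W  L
Position 9 is L, so the second player wins.

Second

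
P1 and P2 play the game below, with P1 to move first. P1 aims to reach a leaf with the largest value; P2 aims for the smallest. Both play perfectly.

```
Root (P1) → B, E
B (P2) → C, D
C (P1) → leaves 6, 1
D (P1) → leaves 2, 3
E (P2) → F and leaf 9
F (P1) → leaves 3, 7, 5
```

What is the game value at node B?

3

C: max(6, 1) = 6
D: max(2, 3) = 3
B: min(6, 3) = 3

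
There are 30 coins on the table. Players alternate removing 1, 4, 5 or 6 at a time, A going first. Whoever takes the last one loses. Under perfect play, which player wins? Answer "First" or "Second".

Compute winning (W) and losing (L) positions by backward induction:
i:   0  1  2  3  4  5  6  7  8  9 10 11 12 13 14 15 16 17 18 19 20 21 22 23 24 25 26 27 28 29 30
     W  L  W  L  W  W  W  W  W  W  L  W  L  W  W  W  W  W  W  L  W  L  W  W  W  W  W  W  L  W  L
Position 30 is L, so the second player wins.

Second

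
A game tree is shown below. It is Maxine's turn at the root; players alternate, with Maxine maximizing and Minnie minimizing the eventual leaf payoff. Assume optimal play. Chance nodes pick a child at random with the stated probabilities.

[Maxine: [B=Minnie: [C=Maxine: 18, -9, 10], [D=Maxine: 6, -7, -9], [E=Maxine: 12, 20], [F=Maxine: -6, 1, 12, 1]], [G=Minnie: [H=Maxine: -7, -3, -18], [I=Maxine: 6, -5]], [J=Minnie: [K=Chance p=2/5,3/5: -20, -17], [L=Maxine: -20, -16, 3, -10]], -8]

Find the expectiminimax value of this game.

C (Maxine): max(18, -9, 10) = 18
D (Maxine): max(6, -7, -9) = 6
E (Maxine): max(12, 20) = 20
F (Maxine): max(-6, 1, 12, 1) = 12
B (Minnie): min(18, 6, 20, 12) = 6
H (Maxine): max(-7, -3, -18) = -3
I (Maxine): max(6, -5) = 6
G (Minnie): min(-3, 6) = -3
K (Chance): 2/5·-20 + 3/5·-17 = -18.2
L (Maxine): max(-20, -16, 3, -10) = 3
J (Minnie): min(-18.2, 3) = -18.2
Root (Maxine): max(6, -3, -18.2, -8) = 6

6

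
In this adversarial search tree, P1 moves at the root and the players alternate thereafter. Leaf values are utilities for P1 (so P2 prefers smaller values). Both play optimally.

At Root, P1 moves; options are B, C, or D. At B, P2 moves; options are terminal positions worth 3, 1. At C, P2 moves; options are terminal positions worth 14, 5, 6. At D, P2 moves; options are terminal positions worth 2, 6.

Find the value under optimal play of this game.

5

B (P2): min(3, 1) = 1
C (P2): min(14, 5, 6) = 5
D (P2): min(2, 6) = 2
Root (P1): max(1, 5, 2) = 5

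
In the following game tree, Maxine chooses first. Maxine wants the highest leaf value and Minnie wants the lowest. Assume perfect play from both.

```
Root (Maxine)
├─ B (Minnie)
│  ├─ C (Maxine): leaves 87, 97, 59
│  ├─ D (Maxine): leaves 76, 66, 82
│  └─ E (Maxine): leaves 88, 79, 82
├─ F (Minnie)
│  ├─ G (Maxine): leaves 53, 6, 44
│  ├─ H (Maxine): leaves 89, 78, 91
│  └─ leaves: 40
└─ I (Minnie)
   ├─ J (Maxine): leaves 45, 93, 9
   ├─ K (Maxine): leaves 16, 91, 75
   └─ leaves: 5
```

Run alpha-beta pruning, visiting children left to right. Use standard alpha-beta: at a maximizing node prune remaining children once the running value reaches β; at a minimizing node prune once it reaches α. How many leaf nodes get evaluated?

17

C [α=-∞,β=+∞]: v=97
D [α=-∞,β=97]: v=82
E [α=-∞,β=82]: v=88 after child 1 ≥ β → β-cutoff, skip 2
B [α=-∞,β=+∞]: v=82
G [α=82,β=+∞]: v=53
F [α=82,β=+∞]: v=53 after child 1 ≤ α → α-cutoff, skip 2
J [α=82,β=+∞]: v=93
K [α=82,β=93]: v=91
I [α=82,β=+∞]: v=5
Root [α=-∞,β=+∞]: v=82
Leaves evaluated: 17 of 23.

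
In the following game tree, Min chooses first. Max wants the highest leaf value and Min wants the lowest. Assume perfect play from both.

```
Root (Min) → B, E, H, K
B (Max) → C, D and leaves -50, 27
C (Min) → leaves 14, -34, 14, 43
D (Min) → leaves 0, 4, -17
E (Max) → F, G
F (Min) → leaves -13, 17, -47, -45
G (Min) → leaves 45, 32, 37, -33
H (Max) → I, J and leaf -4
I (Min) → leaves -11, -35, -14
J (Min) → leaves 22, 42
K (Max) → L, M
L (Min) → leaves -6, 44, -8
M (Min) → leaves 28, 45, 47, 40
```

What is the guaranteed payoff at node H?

I: min(-11, -35, -14) = -35
J: min(22, 42) = 22
H: max(-35, 22, -4) = 22

22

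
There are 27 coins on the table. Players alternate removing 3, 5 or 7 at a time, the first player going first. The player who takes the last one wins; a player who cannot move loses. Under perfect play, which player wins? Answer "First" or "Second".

First

i:   0  1  2  3  4  5  6  7  8  9 10 11 12 13 14 15 16 17 18 19 20 21 22 23 24 25 26 27
     L  L  L  W  W  W  W  W  W  W  L  L  L  W  W  W  W  W  W  W  L  L  L  W  W  W  W  W
Position 27 is W, so the first player wins.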